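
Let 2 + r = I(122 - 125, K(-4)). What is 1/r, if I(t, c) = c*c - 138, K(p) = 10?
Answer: -1/40 ≈ -0.025000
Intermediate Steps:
I(t, c) = -138 + c² (I(t, c) = c² - 138 = -138 + c²)
r = -40 (r = -2 + (-138 + 10²) = -2 + (-138 + 100) = -2 - 38 = -40)
1/r = 1/(-40) = -1/40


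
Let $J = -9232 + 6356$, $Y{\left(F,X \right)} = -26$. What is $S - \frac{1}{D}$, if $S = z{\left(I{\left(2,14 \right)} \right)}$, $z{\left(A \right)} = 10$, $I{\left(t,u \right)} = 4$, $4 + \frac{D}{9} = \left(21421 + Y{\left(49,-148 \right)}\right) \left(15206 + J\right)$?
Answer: $\frac{23742031139}{2374203114} \approx 10.0$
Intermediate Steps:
$J = -2876$
$D = 2374203114$ ($D = -36 + 9 \left(21421 - 26\right) \left(15206 - 2876\right) = -36 + 9 \cdot 21395 \cdot 12330 = -36 + 9 \cdot 263800350 = -36 + 2374203150 = 2374203114$)
$S = 10$
$S - \frac{1}{D} = 10 - \frac{1}{2374203114} = \frac{23742031139}{2374203114}$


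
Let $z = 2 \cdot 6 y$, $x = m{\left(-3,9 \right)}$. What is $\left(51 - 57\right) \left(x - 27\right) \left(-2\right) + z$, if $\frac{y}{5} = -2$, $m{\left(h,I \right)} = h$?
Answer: $-480$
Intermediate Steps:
$y = -10$ ($y = 5 \left(-2\right) = -10$)
$x = -3$
$z = -120$ ($z = 2 \cdot 6 \left(-10\right) = 12 \left(-10\right) = -120$)
$\left(51 - 57\right) \left(x - 27\right) \left(-2\right) + z = \left(51 - 57\right) \left(-3 - 27\right) \left(-2\right) - 120 = \left(-6\right) \left(-30\right) \left(-2\right) - 120 = 180 \left(-2\right) - 120 = -360 - 120 = -480$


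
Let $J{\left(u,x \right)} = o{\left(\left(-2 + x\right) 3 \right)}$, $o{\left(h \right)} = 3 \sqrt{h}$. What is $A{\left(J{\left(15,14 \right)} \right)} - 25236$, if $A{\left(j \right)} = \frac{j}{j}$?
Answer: $-25235$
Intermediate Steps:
$J{\left(u,x \right)} = 3 \sqrt{-6 + 3 x}$ ($J{\left(u,x \right)} = 3 \sqrt{\left(-2 + x\right) 3} = 3 \sqrt{-6 + 3 x}$)
$A{\left(j \right)} = 1$
$A{\left(J{\left(15,14 \right)} \right)} - 25236 = 1 - 25236 = -25235$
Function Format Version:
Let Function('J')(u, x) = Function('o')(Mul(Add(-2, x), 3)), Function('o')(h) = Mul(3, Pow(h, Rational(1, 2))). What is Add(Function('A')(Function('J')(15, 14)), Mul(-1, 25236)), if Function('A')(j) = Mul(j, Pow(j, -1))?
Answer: -25235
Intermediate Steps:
Function('J')(u, x) = Mul(3, Pow(Add(-6, Mul(3, x)), Rational(1, 2))) (Function('J')(u, x) = Mul(3, Pow(Mul(Add(-2, x), 3), Rational(1, 2))) = Mul(3, Pow(Add(-6, Mul(3, x)), Rational(1, 2))))
Function('A')(j) = 1
Add(Function('A')(Function('J')(15, 14)), Mul(-1, 25236)) = Add(1, Mul(-1, 25236)) = Add(1, -25236) = -25235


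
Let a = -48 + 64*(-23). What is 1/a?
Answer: -1/1520 ≈ -0.00065789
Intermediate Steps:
a = -1520 (a = -48 - 1472 = -1520)
1/a = 1/(-1520) = -1/1520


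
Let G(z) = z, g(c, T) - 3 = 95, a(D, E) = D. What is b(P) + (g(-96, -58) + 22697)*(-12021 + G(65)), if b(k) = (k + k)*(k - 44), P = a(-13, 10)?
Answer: -272535538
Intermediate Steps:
P = -13
g(c, T) = 98 (g(c, T) = 3 + 95 = 98)
b(k) = 2*k*(-44 + k) (b(k) = (2*k)*(-44 + k) = 2*k*(-44 + k))
b(P) + (g(-96, -58) + 22697)*(-12021 + G(65)) = 2*(-13)*(-44 - 13) + (98 + 22697)*(-12021 + 65) = 2*(-13)*(-57) + 22795*(-11956) = 1482 - 272537020 = -272535538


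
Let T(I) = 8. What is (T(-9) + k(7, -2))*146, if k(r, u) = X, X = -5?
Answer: 438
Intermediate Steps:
k(r, u) = -5
(T(-9) + k(7, -2))*146 = (8 - 5)*146 = 3*146 = 438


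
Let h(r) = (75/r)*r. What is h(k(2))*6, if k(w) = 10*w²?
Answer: 450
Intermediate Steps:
h(r) = 75
h(k(2))*6 = 75*6 = 450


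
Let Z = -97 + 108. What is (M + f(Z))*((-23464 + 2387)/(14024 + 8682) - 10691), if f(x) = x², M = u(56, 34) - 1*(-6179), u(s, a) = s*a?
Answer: -995846326146/11353 ≈ -8.7717e+7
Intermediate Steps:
Z = 11
u(s, a) = a*s
M = 8083 (M = 34*56 - 1*(-6179) = 1904 + 6179 = 8083)
(M + f(Z))*((-23464 + 2387)/(14024 + 8682) - 10691) = (8083 + 11²)*((-23464 + 2387)/(14024 + 8682) - 10691) = (8083 + 121)*(-21077/22706 - 10691) = 8204*(-21077*1/22706 - 10691) = 8204*(-21077/22706 - 10691) = 8204*(-242770923/22706) = -995846326146/11353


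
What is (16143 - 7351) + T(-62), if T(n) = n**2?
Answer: 12636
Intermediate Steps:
(16143 - 7351) + T(-62) = (16143 - 7351) + (-62)**2 = 8792 + 3844 = 12636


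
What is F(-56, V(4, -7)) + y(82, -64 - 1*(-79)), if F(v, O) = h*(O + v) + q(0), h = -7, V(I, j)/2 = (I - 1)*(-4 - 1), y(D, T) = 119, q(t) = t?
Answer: 721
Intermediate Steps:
V(I, j) = 10 - 10*I (V(I, j) = 2*((I - 1)*(-4 - 1)) = 2*((-1 + I)*(-5)) = 2*(5 - 5*I) = 10 - 10*I)
F(v, O) = -7*O - 7*v (F(v, O) = -7*(O + v) + 0 = (-7*O - 7*v) + 0 = -7*O - 7*v)
F(-56, V(4, -7)) + y(82, -64 - 1*(-79)) = (-7*(10 - 10*4) - 7*(-56)) + 119 = (-7*(10 - 40) + 392) + 119 = (-7*(-30) + 392) + 119 = (210 + 392) + 119 = 602 + 119 = 721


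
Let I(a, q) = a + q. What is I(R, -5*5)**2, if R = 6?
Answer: 361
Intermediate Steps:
I(R, -5*5)**2 = (6 - 5*5)**2 = (6 - 25)**2 = (-19)**2 = 361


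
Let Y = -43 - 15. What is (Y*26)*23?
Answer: -34684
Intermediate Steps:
Y = -58
(Y*26)*23 = -58*26*23 = -1508*23 = -34684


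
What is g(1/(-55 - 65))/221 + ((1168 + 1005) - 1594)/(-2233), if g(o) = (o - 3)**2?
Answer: -1551602807/7106299200 ≈ -0.21834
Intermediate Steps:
g(o) = (-3 + o)**2
g(1/(-55 - 65))/221 + ((1168 + 1005) - 1594)/(-2233) = (-3 + 1/(-55 - 65))**2/221 + ((1168 + 1005) - 1594)/(-2233) = (-3 + 1/(-120))**2*(1/221) + (2173 - 1594)*(-1/2233) = (-3 - 1/120)**2*(1/221) + 579*(-1/2233) = (-361/120)**2*(1/221) - 579/2233 = (130321/14400)*(1/221) - 579/2233 = 130321/3182400 - 579/2233 = -1551602807/7106299200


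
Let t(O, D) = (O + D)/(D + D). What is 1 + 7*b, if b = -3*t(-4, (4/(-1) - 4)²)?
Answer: -283/32 ≈ -8.8438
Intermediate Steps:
t(O, D) = (D + O)/(2*D) (t(O, D) = (D + O)/((2*D)) = (D + O)*(1/(2*D)) = (D + O)/(2*D))
b = -45/32 (b = -3*((4/(-1) - 4)² - 4)/(2*((4/(-1) - 4)²)) = -3*((4*(-1) - 4)² - 4)/(2*((4*(-1) - 4)²)) = -3*((-4 - 4)² - 4)/(2*((-4 - 4)²)) = -3*((-8)² - 4)/(2*((-8)²)) = -3*(64 - 4)/(2*64) = -3*60/(2*64) = -3*15/32 = -45/32 ≈ -1.4063)
1 + 7*b = 1 + 7*(-45/32) = 1 - 315/32 = -283/32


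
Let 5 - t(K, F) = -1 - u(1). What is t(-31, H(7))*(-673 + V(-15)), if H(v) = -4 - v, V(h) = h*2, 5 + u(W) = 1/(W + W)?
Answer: -2109/2 ≈ -1054.5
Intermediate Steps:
u(W) = -5 + 1/(2*W) (u(W) = -5 + 1/(W + W) = -5 + 1/(2*W))
V(h) = 2*h
t(K, F) = 3/2 (t(K, F) = 5 - (-1 - (-5 + (1/2)/1)) = 5 - (-1 - (-5 + (1/2)*1)) = 5 - (-1 - (-5 + 1/2)) = 5 - (-1 - 1*(-9/2)) = 5 - (-1 + 9/2) = 5 - 1*7/2 = 5 - 7/2 = 3/2)
t(-31, H(7))*(-673 + V(-15)) = 3*(-673 + 2*(-15))/2 = 3*(-673 - 30)/2 = (3/2)*(-703) = -2109/2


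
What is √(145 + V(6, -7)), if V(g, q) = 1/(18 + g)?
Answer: 59*√6/12 ≈ 12.043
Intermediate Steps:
√(145 + V(6, -7)) = √(145 + 1/(18 + 6)) = √(145 + 1/24) = √(3481/24) = 59*√6/12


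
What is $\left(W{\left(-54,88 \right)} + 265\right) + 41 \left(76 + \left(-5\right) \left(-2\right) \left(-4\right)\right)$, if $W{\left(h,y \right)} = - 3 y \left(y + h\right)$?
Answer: $-7235$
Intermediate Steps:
$W{\left(h,y \right)} = - 3 y \left(h + y\right)$
$\left(W{\left(-54,88 \right)} + 265\right) + 41 \left(76 + \left(-5\right) \left(-2\right) \left(-4\right)\right) = \left(\left(-3\right) 88 \left(-54 + 88\right) + 265\right) + 41 \left(76 + \left(-5\right) \left(-2\right) \left(-4\right)\right) = \left(\left(-3\right) 88 \cdot 34 + 265\right) + 41 \left(76 + 10 \left(-4\right)\right) = \left(-8976 + 265\right) + 41 \left(76 - 40\right) = -8711 + 41 \cdot 36 = -8711 + 1476 = -7235$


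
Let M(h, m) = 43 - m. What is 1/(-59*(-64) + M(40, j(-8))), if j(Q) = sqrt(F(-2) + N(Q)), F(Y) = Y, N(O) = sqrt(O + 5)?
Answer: 1/(3819 - sqrt(-2 + I*sqrt(3))) ≈ 0.00026189 + 1.05e-7*I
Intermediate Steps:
N(O) = sqrt(5 + O)
j(Q) = sqrt(-2 + sqrt(5 + Q))
1/(-59*(-64) + M(40, j(-8))) = 1/(-59*(-64) + (43 - sqrt(-2 + sqrt(5 - 8)))) = 1/(3776 + (43 - sqrt(-2 + sqrt(-3)))) = 1/(3776 + (43 - sqrt(-2 + I*sqrt(3)))) = 1/(3819 - sqrt(-2 + I*sqrt(3)))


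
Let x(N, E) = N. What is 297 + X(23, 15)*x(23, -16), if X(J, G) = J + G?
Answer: 1171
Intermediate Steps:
X(J, G) = G + J
297 + X(23, 15)*x(23, -16) = 297 + (15 + 23)*23 = 297 + 38*23 = 297 + 874 = 1171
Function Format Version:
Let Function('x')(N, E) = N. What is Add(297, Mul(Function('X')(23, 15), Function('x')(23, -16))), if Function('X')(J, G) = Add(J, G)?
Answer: 1171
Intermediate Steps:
Function('X')(J, G) = Add(G, J)
Add(297, Mul(Function('X')(23, 15), Function('x')(23, -16))) = Add(297, Mul(Add(15, 23), 23)) = Add(297, Mul(38, 23)) = Add(297, 874) = 1171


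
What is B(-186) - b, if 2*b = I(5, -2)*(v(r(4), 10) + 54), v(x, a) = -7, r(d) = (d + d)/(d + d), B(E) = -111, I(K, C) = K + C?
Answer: -363/2 ≈ -181.50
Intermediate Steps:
I(K, C) = C + K
r(d) = 1 (r(d) = (2*d)/((2*d)) = (2*d)*(1/(2*d)) = 1)
b = 141/2 (b = ((-2 + 5)*(-7 + 54))/2 = (3*47)/2 = (½)*141 = 141/2 ≈ 70.500)
B(-186) - b = -111 - 1*141/2 = -111 - 141/2 = -363/2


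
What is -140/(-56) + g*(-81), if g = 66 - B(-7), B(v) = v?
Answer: -11821/2 ≈ -5910.5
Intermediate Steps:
g = 73 (g = 66 - 1*(-7) = 66 + 7 = 73)
-140/(-56) + g*(-81) = -140/(-56) + 73*(-81) = -140*(-1/56) - 5913 = 5/2 - 5913 = -11821/2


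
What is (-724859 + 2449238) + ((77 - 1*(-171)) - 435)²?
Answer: 1759348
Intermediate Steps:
(-724859 + 2449238) + ((77 - 1*(-171)) - 435)² = 1724379 + ((77 + 171) - 435)² = 1724379 + (248 - 435)² = 1724379 + (-187)² = 1724379 + 34969 = 1759348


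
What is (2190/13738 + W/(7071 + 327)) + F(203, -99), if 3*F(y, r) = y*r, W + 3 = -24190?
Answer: -340580239445/50816862 ≈ -6702.1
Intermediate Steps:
W = -24193 (W = -3 - 24190 = -24193)
F(y, r) = r*y/3 (F(y, r) = (y*r)/3 = (r*y)/3 = r*y/3)
(2190/13738 + W/(7071 + 327)) + F(203, -99) = (2190/13738 - 24193/(7071 + 327)) + (1/3)*(-99)*203 = (2190*(1/13738) - 24193/7398) - 6699 = (1095/6869 - 24193*1/7398) - 6699 = (1095/6869 - 24193/7398) - 6699 = -158080907/50816862 - 6699 = -340580239445/50816862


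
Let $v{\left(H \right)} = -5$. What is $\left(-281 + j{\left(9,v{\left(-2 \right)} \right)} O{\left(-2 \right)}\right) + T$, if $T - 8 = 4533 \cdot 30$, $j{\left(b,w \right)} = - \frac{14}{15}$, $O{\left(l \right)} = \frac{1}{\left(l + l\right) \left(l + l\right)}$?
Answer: $\frac{16286033}{120} \approx 1.3572 \cdot 10^{5}$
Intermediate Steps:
$O{\left(l \right)} = \frac{1}{4 l^{2}}$ ($O{\left(l \right)} = \frac{1}{2 l 2 l} = \frac{1}{4 l^{2}}$)
$j{\left(b,w \right)} = - \frac{14}{15}$ ($j{\left(b,w \right)} = \left(-14\right) \frac{1}{15} = - \frac{14}{15}$)
$T = 135998$ ($T = 8 + 4533 \cdot 30 = 8 + 135990 = 135998$)
$\left(-281 + j{\left(9,v{\left(-2 \right)} \right)} O{\left(-2 \right)}\right) + T = \left(-281 - \frac{14 \frac{1}{4 \cdot 4}}{15}\right) + 135998 = \left(-281 - \frac{14 \cdot \frac{1}{4} \cdot \frac{1}{4}}{15}\right) + 135998 = \left(-281 - \frac{7}{120}\right) + 135998 = - \frac{33727}{120} + 135998 = \frac{16286033}{120}$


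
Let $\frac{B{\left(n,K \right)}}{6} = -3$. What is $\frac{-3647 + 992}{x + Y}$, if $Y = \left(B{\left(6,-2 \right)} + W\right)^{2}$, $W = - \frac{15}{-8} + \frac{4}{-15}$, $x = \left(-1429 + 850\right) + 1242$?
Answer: $- \frac{38232000}{13416289} \approx -2.8497$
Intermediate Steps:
$B{\left(n,K \right)} = -18$ ($B{\left(n,K \right)} = 6 \left(-3\right) = -18$)
$x = 663$ ($x = -579 + 1242 = 663$)
$W = \frac{193}{120}$ ($W = \left(-15\right) \left(- \frac{1}{8}\right) + 4 \left(- \frac{1}{15}\right) = \frac{15}{8} - \frac{4}{15} = \frac{193}{120} \approx 1.6083$)
$Y = \frac{3869089}{14400}$ ($Y = \left(-18 + \frac{193}{120}\right)^{2} = \left(- \frac{1967}{120}\right)^{2} = \frac{3869089}{14400} \approx 268.69$)
$\frac{-3647 + 992}{x + Y} = \frac{-3647 + 992}{663 + \frac{3869089}{14400}} = - \frac{2655}{\frac{13416289}{14400}} = \left(-2655\right) \frac{14400}{13416289} = - \frac{38232000}{13416289}$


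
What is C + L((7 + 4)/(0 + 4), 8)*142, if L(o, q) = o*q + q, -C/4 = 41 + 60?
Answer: 3856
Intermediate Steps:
C = -404 (C = -4*(41 + 60) = -4*101 = -404)
L(o, q) = q + o*q
C + L((7 + 4)/(0 + 4), 8)*142 = -404 + (8*(1 + (7 + 4)/(0 + 4)))*142 = -404 + (8*(1 + 11/4))*142 = -404 + (8*(15/4))*142 = -404 + 30*142 = -404 + 4260 = 3856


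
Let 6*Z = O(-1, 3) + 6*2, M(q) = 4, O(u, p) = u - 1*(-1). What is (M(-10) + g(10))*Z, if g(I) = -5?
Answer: -2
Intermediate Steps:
O(u, p) = 1 + u (O(u, p) = u + 1 = 1 + u)
Z = 2 (Z = ((1 - 1) + 6*2)/6 = (0 + 12)/6 = (⅙)*12 = 2)
(M(-10) + g(10))*Z = (4 - 5)*2 = -1*2 = -2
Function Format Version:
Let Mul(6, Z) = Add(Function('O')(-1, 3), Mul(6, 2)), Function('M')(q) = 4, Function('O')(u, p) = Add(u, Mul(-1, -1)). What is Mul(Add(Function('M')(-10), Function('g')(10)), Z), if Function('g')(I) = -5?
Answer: -2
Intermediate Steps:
Function('O')(u, p) = Add(1, u) (Function('O')(u, p) = Add(u, 1) = Add(1, u))
Z = 2 (Z = Mul(Rational(1, 6), Add(Add(1, -1), Mul(6, 2))) = Mul(Rational(1, 6), Add(0, 12)) = Mul(Rational(1, 6), 12) = 2)
Mul(Add(Function('M')(-10), Function('g')(10)), Z) = Mul(Add(4, -5), 2) = Mul(-1, 2) = -2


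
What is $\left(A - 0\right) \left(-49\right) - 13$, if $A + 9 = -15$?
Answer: $1163$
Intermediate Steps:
$A = -24$ ($A = -9 - 15 = -24$)
$\left(A - 0\right) \left(-49\right) - 13 = \left(-24 - 0\right) \left(-49\right) - 13 = \left(-24 + 0\right) \left(-49\right) - 13 = \left(-24\right) \left(-49\right) - 13 = 1176 - 13 = 1163$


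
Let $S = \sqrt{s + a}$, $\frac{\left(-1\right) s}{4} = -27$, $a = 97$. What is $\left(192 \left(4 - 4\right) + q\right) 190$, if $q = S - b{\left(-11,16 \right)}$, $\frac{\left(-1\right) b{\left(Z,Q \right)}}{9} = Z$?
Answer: $-18810 + 190 \sqrt{205} \approx -16090.0$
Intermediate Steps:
$b{\left(Z,Q \right)} = - 9 Z$
$s = 108$ ($s = \left(-4\right) \left(-27\right) = 108$)
$S = \sqrt{205}$ ($S = \sqrt{108 + 97} = \sqrt{205} \approx 14.318$)
$q = -99 + \sqrt{205}$ ($q = \sqrt{205} - \left(-9\right) \left(-11\right) = \sqrt{205} - 99 = -99 + \sqrt{205} \approx -84.682$)
$\left(192 \left(4 - 4\right) + q\right) 190 = \left(192 \left(4 - 4\right) - \left(99 - \sqrt{205}\right)\right) 190 = \left(192 \cdot 0 - \left(99 - \sqrt{205}\right)\right) 190 = \left(0 - \left(99 - \sqrt{205}\right)\right) 190 = \left(-99 + \sqrt{205}\right) 190 = -18810 + 190 \sqrt{205}$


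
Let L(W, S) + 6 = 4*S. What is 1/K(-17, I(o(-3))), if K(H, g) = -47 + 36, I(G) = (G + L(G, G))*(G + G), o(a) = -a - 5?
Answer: -1/11 ≈ -0.090909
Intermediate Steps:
L(W, S) = -6 + 4*S
o(a) = -5 - a
I(G) = 2*G*(-6 + 5*G) (I(G) = (G + (-6 + 4*G))*(G + G) = (-6 + 5*G)*(2*G) = 2*G*(-6 + 5*G))
K(H, g) = -11
1/K(-17, I(o(-3))) = 1/(-11) = -1/11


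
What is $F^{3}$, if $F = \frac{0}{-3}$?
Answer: $0$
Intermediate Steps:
$F = 0$ ($F = 0 \left(- \frac{1}{3}\right) = 0$)
$F^{3} = 0^{3} = 0$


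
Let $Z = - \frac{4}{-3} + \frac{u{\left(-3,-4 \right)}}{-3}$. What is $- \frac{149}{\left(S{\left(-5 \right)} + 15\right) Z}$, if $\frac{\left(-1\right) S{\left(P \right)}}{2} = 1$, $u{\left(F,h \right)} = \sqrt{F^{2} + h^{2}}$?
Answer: $\frac{447}{13} \approx 34.385$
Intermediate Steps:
$Z = - \frac{1}{3}$ ($Z = - \frac{4}{-3} + \frac{\sqrt{\left(-3\right)^{2} + \left(-4\right)^{2}}}{-3} = \left(-4\right) \left(- \frac{1}{3}\right) + \sqrt{9 + 16} \left(- \frac{1}{3}\right) = \frac{4}{3} + \sqrt{25} \left(- \frac{1}{3}\right) = \frac{4}{3} + 5 \left(- \frac{1}{3}\right) = \frac{4}{3} - \frac{5}{3} = - \frac{1}{3} \approx -0.33333$)
$S{\left(P \right)} = -2$ ($S{\left(P \right)} = \left(-2\right) 1 = -2$)
$- \frac{149}{\left(S{\left(-5 \right)} + 15\right) Z} = - \frac{149}{\left(-2 + 15\right) \left(- \frac{1}{3}\right)} = - \frac{149}{13 \left(- \frac{1}{3}\right)} = - \frac{149}{- \frac{13}{3}} = \left(-149\right) \left(- \frac{3}{13}\right) = \frac{447}{13}$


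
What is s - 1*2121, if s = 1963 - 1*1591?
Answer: -1749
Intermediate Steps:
s = 372 (s = 1963 - 1591 = 372)
s - 1*2121 = 372 - 1*2121 = 372 - 2121 = -1749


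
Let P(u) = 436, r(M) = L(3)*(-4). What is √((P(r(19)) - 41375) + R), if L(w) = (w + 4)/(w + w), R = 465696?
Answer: √424757 ≈ 651.73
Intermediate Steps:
L(w) = (4 + w)/(2*w) (L(w) = (4 + w)/((2*w)) = (4 + w)*(1/(2*w)) = (4 + w)/(2*w))
r(M) = -14/3 (r(M) = ((½)*(4 + 3)/3)*(-4) = ((½)*(⅓)*7)*(-4) = (7/6)*(-4) = -14/3)
√((P(r(19)) - 41375) + R) = √((436 - 41375) + 465696) = √(-40939 + 465696) = √424757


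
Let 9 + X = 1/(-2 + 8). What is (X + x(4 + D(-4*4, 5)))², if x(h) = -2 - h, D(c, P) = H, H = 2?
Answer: 10201/36 ≈ 283.36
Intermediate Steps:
D(c, P) = 2
X = -53/6 (X = -9 + 1/(-2 + 8) = -9 + 1/6 = -9 + ⅙ = -53/6 ≈ -8.8333)
(X + x(4 + D(-4*4, 5)))² = (-53/6 + (-2 - (4 + 2)))² = (-53/6 + (-2 - 1*6))² = (-53/6 + (-2 - 6))² = (-53/6 - 8)² = (-101/6)² = 10201/36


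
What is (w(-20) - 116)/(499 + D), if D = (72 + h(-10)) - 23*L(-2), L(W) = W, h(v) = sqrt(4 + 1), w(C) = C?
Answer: -20978/95171 + 34*sqrt(5)/95171 ≈ -0.21963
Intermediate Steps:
h(v) = sqrt(5)
D = 118 + sqrt(5) (D = (72 + sqrt(5)) - 23*(-2) = (72 + sqrt(5)) + 46 = 118 + sqrt(5) ≈ 120.24)
(w(-20) - 116)/(499 + D) = (-20 - 116)/(499 + (118 + sqrt(5))) = -136/(617 + sqrt(5))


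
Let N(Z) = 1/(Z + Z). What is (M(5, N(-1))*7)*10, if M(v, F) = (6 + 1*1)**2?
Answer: 3430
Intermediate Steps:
N(Z) = 1/(2*Z)
M(v, F) = 49 (M(v, F) = (6 + 1)**2 = 7**2 = 49)
(M(5, N(-1))*7)*10 = (49*7)*10 = 343*10 = 3430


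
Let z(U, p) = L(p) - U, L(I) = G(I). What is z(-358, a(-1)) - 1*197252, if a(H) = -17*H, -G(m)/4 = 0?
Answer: -196894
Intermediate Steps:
G(m) = 0 (G(m) = -4*0 = 0)
L(I) = 0
z(U, p) = -U (z(U, p) = 0 - U = -U)
z(-358, a(-1)) - 1*197252 = -1*(-358) - 1*197252 = 358 - 197252 = -196894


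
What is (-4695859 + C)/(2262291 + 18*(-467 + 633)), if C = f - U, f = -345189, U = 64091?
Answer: -1701713/755093 ≈ -2.2536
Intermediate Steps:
C = -409280 (C = -345189 - 1*64091 = -345189 - 64091 = -409280)
(-4695859 + C)/(2262291 + 18*(-467 + 633)) = (-4695859 - 409280)/(2262291 + 18*(-467 + 633)) = -5105139/(2262291 + 18*166) = -5105139/(2262291 + 2988) = -5105139/2265279 = -5105139*1/2265279 = -1701713/755093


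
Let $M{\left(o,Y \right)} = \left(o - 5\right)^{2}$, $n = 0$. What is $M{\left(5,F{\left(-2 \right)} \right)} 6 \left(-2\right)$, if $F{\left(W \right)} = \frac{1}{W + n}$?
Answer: $0$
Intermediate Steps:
$F{\left(W \right)} = \frac{1}{W}$ ($F{\left(W \right)} = \frac{1}{W + 0} = \frac{1}{W}$)
$M{\left(o,Y \right)} = \left(-5 + o\right)^{2}$
$M{\left(5,F{\left(-2 \right)} \right)} 6 \left(-2\right) = \left(-5 + 5\right)^{2} \cdot 6 \left(-2\right) = 0^{2} \cdot 6 \left(-2\right) = 0 \cdot 6 \left(-2\right) = 0 \left(-2\right) = 0$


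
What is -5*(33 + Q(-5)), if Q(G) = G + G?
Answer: -115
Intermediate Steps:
Q(G) = 2*G
-5*(33 + Q(-5)) = -5*(33 + 2*(-5)) = -5*(33 - 10) = -5*23 = -115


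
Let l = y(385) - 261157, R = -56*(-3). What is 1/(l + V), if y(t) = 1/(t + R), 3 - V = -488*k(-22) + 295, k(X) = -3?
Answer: -553/145390888 ≈ -3.8035e-6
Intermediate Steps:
V = -1756 (V = 3 - (-488*(-3) + 295) = 3 - (1464 + 295) = 3 - 1*1759 = 3 - 1759 = -1756)
R = 168
y(t) = 1/(168 + t) (y(t) = 1/(t + 168) = 1/(168 + t))
l = -144419820/553 (l = 1/(168 + 385) - 261157 = 1/553 - 261157 = -144419820/553 ≈ -2.6116e+5)
1/(l + V) = 1/(-144419820/553 - 1756) = 1/(-145390888/553) = -553/145390888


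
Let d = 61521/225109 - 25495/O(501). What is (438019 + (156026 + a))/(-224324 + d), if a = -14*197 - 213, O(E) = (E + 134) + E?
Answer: -151151703546976/57370660361075 ≈ -2.6347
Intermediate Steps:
O(E) = 134 + 2*E (O(E) = (134 + E) + E = 134 + 2*E)
a = -2971 (a = -2758 - 213 = -2971)
d = -5669266099/255723824 (d = 61521/225109 - 25495/(134 + 2*501) = 61521*(1/225109) - 25495/(134 + 1002) = 61521/225109 - 25495/1136 = -5669266099/255723824 ≈ -22.169)
(438019 + (156026 + a))/(-224324 + d) = (438019 + (156026 - 2971))/(-224324 - 5669266099/255723824) = (438019 + 153055)/(-57370660361075/255723824) = 591074*(-255723824/57370660361075) = -151151703546976/57370660361075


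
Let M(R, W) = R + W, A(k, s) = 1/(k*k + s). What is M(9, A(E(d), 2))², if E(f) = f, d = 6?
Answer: 117649/1444 ≈ 81.474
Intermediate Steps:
A(k, s) = 1/(s + k²) (A(k, s) = 1/(k² + s) = 1/(s + k²))
M(9, A(E(d), 2))² = (9 + 1/(2 + 6²))² = (9 + 1/(2 + 36))² = (9 + 1/38)² = (343/38)² = 117649/1444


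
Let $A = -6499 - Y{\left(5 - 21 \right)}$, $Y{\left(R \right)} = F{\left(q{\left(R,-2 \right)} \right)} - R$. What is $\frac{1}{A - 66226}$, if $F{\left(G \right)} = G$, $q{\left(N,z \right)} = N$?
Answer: $- \frac{1}{72725} \approx -1.375 \cdot 10^{-5}$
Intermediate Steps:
$Y{\left(R \right)} = 0$ ($Y{\left(R \right)} = R - R = 0$)
$A = -6499$ ($A = -6499 - 0 = -6499 + 0 = -6499$)
$\frac{1}{A - 66226} = \frac{1}{-6499 - 66226} = \frac{1}{-72725} = - \frac{1}{72725}$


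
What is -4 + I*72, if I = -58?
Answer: -4180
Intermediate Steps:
-4 + I*72 = -4 - 58*72 = -4 - 4176 = -4180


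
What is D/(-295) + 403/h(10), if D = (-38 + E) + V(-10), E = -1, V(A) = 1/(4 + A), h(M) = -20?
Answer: -70861/3540 ≈ -20.017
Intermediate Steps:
D = -235/6 (D = (-38 - 1) + 1/(4 - 10) = -39 + 1/(-6) = -39 - 1/6 = -235/6 ≈ -39.167)
D/(-295) + 403/h(10) = -235/6/(-295) + 403/(-20) = -235/6*(-1/295) + 403*(-1/20) = 47/354 - 403/20 = -70861/3540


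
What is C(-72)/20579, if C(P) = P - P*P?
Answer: -5256/20579 ≈ -0.25541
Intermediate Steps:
C(P) = P - P**2
C(-72)/20579 = -72*(1 - 1*(-72))/20579 = -72*(1 + 72)*(1/20579) = -72*73*(1/20579) = -5256*1/20579 = -5256/20579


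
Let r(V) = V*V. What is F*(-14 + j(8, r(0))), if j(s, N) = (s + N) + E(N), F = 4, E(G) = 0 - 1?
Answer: -28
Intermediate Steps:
r(V) = V**2
E(G) = -1
j(s, N) = -1 + N + s (j(s, N) = (s + N) - 1 = (N + s) - 1 = -1 + N + s)
F*(-14 + j(8, r(0))) = 4*(-14 + (-1 + 0**2 + 8)) = 4*(-14 + (-1 + 0 + 8)) = 4*(-14 + 7) = 4*(-7) = -28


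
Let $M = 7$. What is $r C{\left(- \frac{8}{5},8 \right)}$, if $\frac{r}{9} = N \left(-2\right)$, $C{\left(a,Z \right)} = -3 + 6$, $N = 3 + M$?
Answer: $-540$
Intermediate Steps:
$N = 10$ ($N = 3 + 7 = 10$)
$C{\left(a,Z \right)} = 3$
$r = -180$ ($r = 9 \cdot 10 \left(-2\right) = 9 \left(-20\right) = -180$)
$r C{\left(- \frac{8}{5},8 \right)} = \left(-180\right) 3 = -540$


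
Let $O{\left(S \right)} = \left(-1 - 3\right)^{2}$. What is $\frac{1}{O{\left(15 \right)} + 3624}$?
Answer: $\frac{1}{3640} \approx 0.00027473$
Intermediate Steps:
$O{\left(S \right)} = 16$ ($O{\left(S \right)} = \left(-4\right)^{2} = 16$)
$\frac{1}{O{\left(15 \right)} + 3624} = \frac{1}{16 + 3624} = \frac{1}{3640}$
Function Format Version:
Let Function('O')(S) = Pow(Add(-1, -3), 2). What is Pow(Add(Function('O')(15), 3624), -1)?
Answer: Rational(1, 3640) ≈ 0.00027473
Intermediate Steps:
Function('O')(S) = 16 (Function('O')(S) = Pow(-4, 2) = 16)
Pow(Add(Function('O')(15), 3624), -1) = Pow(Add(16, 3624), -1) = Pow(3640, -1) = Rational(1, 3640)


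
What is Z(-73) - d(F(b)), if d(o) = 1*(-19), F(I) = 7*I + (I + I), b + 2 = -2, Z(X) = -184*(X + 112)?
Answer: -7157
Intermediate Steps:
Z(X) = -20608 - 184*X (Z(X) = -184*(112 + X) = -20608 - 184*X)
b = -4 (b = -2 - 2 = -4)
F(I) = 9*I (F(I) = 7*I + 2*I = 9*I)
d(o) = -19
Z(-73) - d(F(b)) = (-20608 - 184*(-73)) - 1*(-19) = (-20608 + 13432) + 19 = -7176 + 19 = -7157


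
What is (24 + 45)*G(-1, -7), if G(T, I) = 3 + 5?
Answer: 552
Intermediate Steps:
G(T, I) = 8
(24 + 45)*G(-1, -7) = (24 + 45)*8 = 69*8 = 552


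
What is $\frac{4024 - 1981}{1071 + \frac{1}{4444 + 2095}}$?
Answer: $\frac{13359177}{7003270} \approx 1.9076$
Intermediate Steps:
$\frac{4024 - 1981}{1071 + \frac{1}{4444 + 2095}} = \frac{2043}{1071 + \frac{1}{6539}} = \frac{2043}{\frac{7003270}{6539}} = 2043 \cdot \frac{6539}{7003270} = \frac{13359177}{7003270}$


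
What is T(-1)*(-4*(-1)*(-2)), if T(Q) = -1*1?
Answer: 8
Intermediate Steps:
T(Q) = -1
T(-1)*(-4*(-1)*(-2)) = -(-4*(-1))*(-2) = -4*(-2) = -1*(-8) = 8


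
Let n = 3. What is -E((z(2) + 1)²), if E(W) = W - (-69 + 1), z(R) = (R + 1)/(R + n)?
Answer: -1764/25 ≈ -70.560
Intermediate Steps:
z(R) = (1 + R)/(3 + R) (z(R) = (R + 1)/(R + 3) = (1 + R)/(3 + R))
E(W) = 68 + W (E(W) = W - 1*(-68) = W + 68 = 68 + W)
-E((z(2) + 1)²) = -(68 + ((1 + 2)/(3 + 2) + 1)²) = -(68 + (3/5 + 1)²) = -(68 + ((⅕)*3 + 1)²) = -(68 + (⅗ + 1)²) = -(68 + (8/5)²) = -(68 + 64/25) = -1*1764/25 = -1764/25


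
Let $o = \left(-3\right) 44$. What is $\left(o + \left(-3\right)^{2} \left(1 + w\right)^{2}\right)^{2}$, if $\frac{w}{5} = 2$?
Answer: $915849$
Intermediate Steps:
$w = 10$ ($w = 5 \cdot 2 = 10$)
$o = -132$
$\left(o + \left(-3\right)^{2} \left(1 + w\right)^{2}\right)^{2} = \left(-132 + \left(-3\right)^{2} \left(1 + 10\right)^{2}\right)^{2} = \left(-132 + 9 \cdot 11^{2}\right)^{2} = \left(-132 + 9 \cdot 121\right)^{2} = \left(-132 + 1089\right)^{2} = 957^{2} = 915849$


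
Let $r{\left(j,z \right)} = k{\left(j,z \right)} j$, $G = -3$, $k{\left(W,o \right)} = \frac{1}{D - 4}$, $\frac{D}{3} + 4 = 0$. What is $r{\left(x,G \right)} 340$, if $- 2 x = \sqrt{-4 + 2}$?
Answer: $\frac{85 i \sqrt{2}}{8} \approx 15.026 i$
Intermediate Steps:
$D = -12$ ($D = -12 + 3 \cdot 0 = -12 + 0 = -12$)
$x = - \frac{i \sqrt{2}}{2}$ ($x = - \frac{\sqrt{-4 + 2}}{2} = - \frac{\sqrt{-2}}{2} = - \frac{i \sqrt{2}}{2} \approx - 0.70711 i$)
$k{\left(W,o \right)} = - \frac{1}{16}$ ($k{\left(W,o \right)} = \frac{1}{-12 - 4} = \frac{1}{-16} = - \frac{1}{16}$)
$r{\left(j,z \right)} = - \frac{j}{16}$
$r{\left(x,G \right)} 340 = - \frac{\left(- \frac{1}{2}\right) i \sqrt{2}}{16} \cdot 340 = \frac{i \sqrt{2}}{32} \cdot 340 = \frac{85 i \sqrt{2}}{8}$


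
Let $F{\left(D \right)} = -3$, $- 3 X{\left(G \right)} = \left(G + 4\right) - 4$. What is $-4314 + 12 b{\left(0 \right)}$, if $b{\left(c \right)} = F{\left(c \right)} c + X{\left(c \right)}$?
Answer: $-4314$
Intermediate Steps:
$X{\left(G \right)} = - \frac{G}{3}$ ($X{\left(G \right)} = - \frac{\left(G + 4\right) - 4}{3} = - \frac{\left(4 + G\right) - 4}{3} = - \frac{G}{3}$)
$b{\left(c \right)} = - \frac{10 c}{3}$ ($b{\left(c \right)} = - 3 c - \frac{c}{3} = - \frac{10 c}{3}$)
$-4314 + 12 b{\left(0 \right)} = -4314 + 12 \left(\left(- \frac{10}{3}\right) 0\right) = -4314 + 12 \cdot 0 = -4314 + 0 = -4314$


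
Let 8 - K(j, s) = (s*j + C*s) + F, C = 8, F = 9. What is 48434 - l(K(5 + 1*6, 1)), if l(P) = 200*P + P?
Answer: 52454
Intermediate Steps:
K(j, s) = -1 - 8*s - j*s (K(j, s) = 8 - ((s*j + 8*s) + 9) = 8 - ((j*s + 8*s) + 9) = 8 - ((8*s + j*s) + 9) = 8 - (9 + 8*s + j*s) = 8 + (-9 - 8*s - j*s) = -1 - 8*s - j*s)
l(P) = 201*P
48434 - l(K(5 + 1*6, 1)) = 48434 - 201*(-1 - 8*1 - 1*(5 + 1*6)*1) = 48434 - 201*(-1 - 8 - 1*(5 + 6)*1) = 48434 - 201*(-1 - 8 - 1*11*1) = 48434 - 201*(-1 - 8 - 11) = 48434 - 201*(-20) = 48434 - 1*(-4020) = 48434 + 4020 = 52454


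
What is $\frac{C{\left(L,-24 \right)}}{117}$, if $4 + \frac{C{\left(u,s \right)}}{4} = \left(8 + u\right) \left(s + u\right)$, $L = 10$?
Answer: $- \frac{1024}{117} \approx -8.7521$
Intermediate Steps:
$C{\left(u,s \right)} = -16 + 4 \left(8 + u\right) \left(s + u\right)$
$\frac{C{\left(L,-24 \right)}}{117} = \frac{-16 + 4 \cdot 10^{2} + 32 \left(-24\right) + 32 \cdot 10 + 4 \left(-24\right) 10}{117} = \left(-16 + 4 \cdot 100 - 768 + 320 - 960\right) \frac{1}{117} = \left(-16 + 400 - 768 + 320 - 960\right) \frac{1}{117} = \left(-1024\right) \frac{1}{117} = - \frac{1024}{117}$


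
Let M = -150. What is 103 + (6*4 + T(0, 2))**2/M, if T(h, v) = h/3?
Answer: 2479/25 ≈ 99.160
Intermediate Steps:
T(h, v) = h/3 (T(h, v) = h*(1/3) = h/3)
103 + (6*4 + T(0, 2))**2/M = 103 + (6*4 + (1/3)*0)**2/(-150) = 103 - (24 + 0)**2/150 = 103 - 1/150*24**2 = 103 - 1/150*576 = 103 - 96/25 = 2479/25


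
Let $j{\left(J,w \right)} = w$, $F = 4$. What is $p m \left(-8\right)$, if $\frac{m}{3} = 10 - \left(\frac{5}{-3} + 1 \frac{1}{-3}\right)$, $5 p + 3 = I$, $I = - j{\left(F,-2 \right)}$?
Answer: $\frac{288}{5} \approx 57.6$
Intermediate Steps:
$I = 2$ ($I = \left(-1\right) \left(-2\right) = 2$)
$p = - \frac{1}{5}$ ($p = - \frac{3}{5} + \frac{1}{5} \cdot 2 = - \frac{3}{5} + \frac{2}{5} = - \frac{1}{5} \approx -0.2$)
$m = 36$ ($m = 3 \left(10 - \left(\frac{5}{-3} + 1 \frac{1}{-3}\right)\right) = 3 \left(10 - \left(5 \left(- \frac{1}{3}\right) + 1 \left(- \frac{1}{3}\right)\right)\right) = 3 \left(10 - \left(- \frac{5}{3} - \frac{1}{3}\right)\right) = 3 \left(10 - -2\right) = 3 \left(10 + 2\right) = 3 \cdot 12 = 36$)
$p m \left(-8\right) = \left(- \frac{1}{5}\right) 36 \left(-8\right) = \left(- \frac{36}{5}\right) \left(-8\right) = \frac{288}{5}$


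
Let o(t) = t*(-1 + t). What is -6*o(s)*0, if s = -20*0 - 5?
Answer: 0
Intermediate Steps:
s = -5 (s = -5*0 - 5 = 0 - 5 = -5)
-6*o(s)*0 = -(-30)*(-1 - 5)*0 = -(-30)*(-6)*0 = -6*30*0 = -180*0 = 0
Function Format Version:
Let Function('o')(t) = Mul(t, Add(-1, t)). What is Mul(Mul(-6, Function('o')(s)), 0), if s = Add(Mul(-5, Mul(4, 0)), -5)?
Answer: 0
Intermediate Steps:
s = -5 (s = Add(Mul(-5, 0), -5) = Add(0, -5) = -5)
Mul(Mul(-6, Function('o')(s)), 0) = Mul(Mul(-6, Mul(-5, Add(-1, -5))), 0) = Mul(Mul(-6, Mul(-5, -6)), 0) = Mul(Mul(-6, 30), 0) = Mul(-180, 0) = 0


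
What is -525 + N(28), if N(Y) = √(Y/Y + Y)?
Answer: -525 + √29 ≈ -519.62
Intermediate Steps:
N(Y) = √(1 + Y)
-525 + N(28) = -525 + √(1 + 28) = -525 + √29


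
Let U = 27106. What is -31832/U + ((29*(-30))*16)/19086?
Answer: -82071756/43112093 ≈ -1.9037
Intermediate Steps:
-31832/U + ((29*(-30))*16)/19086 = -31832/27106 + ((29*(-30))*16)/19086 = -31832*1/27106 - 870*16*(1/19086) = -15916/13553 - 13920*1/19086 = -15916/13553 - 2320/3181 = -82071756/43112093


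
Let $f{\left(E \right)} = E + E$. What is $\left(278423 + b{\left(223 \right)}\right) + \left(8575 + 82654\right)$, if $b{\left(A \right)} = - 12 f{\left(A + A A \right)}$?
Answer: $-829196$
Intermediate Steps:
$f{\left(E \right)} = 2 E$
$b{\left(A \right)} = - 24 A - 24 A^{2}$ ($b{\left(A \right)} = - 12 \cdot 2 \left(A + A A\right) = - 12 \cdot 2 \left(A + A^{2}\right) = - 12 \left(2 A + 2 A^{2}\right) = - 24 A - 24 A^{2}$)
$\left(278423 + b{\left(223 \right)}\right) + \left(8575 + 82654\right) = \left(278423 - 5352 \left(1 + 223\right)\right) + \left(8575 + 82654\right) = \left(278423 - 5352 \cdot 224\right) + 91229 = \left(278423 - 1198848\right) + 91229 = -920425 + 91229 = -829196$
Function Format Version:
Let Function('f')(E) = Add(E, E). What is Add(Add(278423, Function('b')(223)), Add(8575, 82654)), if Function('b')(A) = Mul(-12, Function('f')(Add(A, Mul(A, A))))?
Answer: -829196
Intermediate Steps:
Function('f')(E) = Mul(2, E)
Function('b')(A) = Add(Mul(-24, A), Mul(-24, Pow(A, 2))) (Function('b')(A) = Mul(-12, Mul(2, Add(A, Mul(A, A)))) = Mul(-12, Mul(2, Add(A, Pow(A, 2)))) = Mul(-12, Add(Mul(2, A), Mul(2, Pow(A, 2)))) = Add(Mul(-24, A), Mul(-24, Pow(A, 2))))
Add(Add(278423, Function('b')(223)), Add(8575, 82654)) = Add(Add(278423, Mul(-24, 223, Add(1, 223))), Add(8575, 82654)) = Add(Add(278423, Mul(-24, 223, 224)), 91229) = Add(Add(278423, -1198848), 91229) = Add(-920425, 91229) = -829196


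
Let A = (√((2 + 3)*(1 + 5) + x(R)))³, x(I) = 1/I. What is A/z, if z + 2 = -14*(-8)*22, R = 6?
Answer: 181*√1086/88632 ≈ 0.067298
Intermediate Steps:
z = 2462 (z = -2 - 14*(-8)*22 = -2 + 112*22 = -2 + 2464 = 2462)
A = 181*√1086/36 (A = (√((2 + 3)*(1 + 5) + 1/6))³ = (√(5*6 + ⅙))³ = (√(30 + ⅙))³ = (√(181/6))³ = (√1086/6)³ = 181*√1086/36 ≈ 165.69)
A/z = (181*√1086/36)/2462 = (181*√1086/36)*(1/2462) = 181*√1086/88632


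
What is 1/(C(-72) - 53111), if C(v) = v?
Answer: -1/53183 ≈ -1.8803e-5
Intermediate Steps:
1/(C(-72) - 53111) = 1/(-72 - 53111) = 1/(-53183) = -1/53183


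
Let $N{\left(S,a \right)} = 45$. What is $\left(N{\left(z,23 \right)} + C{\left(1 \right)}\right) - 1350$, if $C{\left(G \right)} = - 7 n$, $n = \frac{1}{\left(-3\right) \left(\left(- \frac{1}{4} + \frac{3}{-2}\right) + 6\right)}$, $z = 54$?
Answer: $- \frac{66527}{51} \approx -1304.5$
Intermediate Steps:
$n = - \frac{4}{51}$ ($n = \frac{1}{\left(-3\right) \left(\left(\left(-1\right) \frac{1}{4} + 3 \left(- \frac{1}{2}\right)\right) + 6\right)} = \frac{1}{\left(-3\right) \left(\left(- \frac{1}{4} - \frac{3}{2}\right) + 6\right)} = \frac{1}{\left(-3\right) \left(- \frac{7}{4} + 6\right)} = \frac{1}{\left(-3\right) \frac{17}{4}} = \frac{1}{- \frac{51}{4}} = - \frac{4}{51} \approx -0.078431$)
$C{\left(G \right)} = \frac{28}{51}$ ($C{\left(G \right)} = \left(-7\right) \left(- \frac{4}{51}\right) = \frac{28}{51}$)
$\left(N{\left(z,23 \right)} + C{\left(1 \right)}\right) - 1350 = \left(45 + \frac{28}{51}\right) - 1350 = \frac{2323}{51} - 1350 = - \frac{66527}{51}$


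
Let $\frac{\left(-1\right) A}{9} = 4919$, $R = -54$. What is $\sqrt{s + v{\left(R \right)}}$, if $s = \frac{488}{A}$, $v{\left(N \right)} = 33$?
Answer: $\frac{\sqrt{7183978145}}{14757} \approx 5.7436$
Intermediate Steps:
$A = -44271$ ($A = \left(-9\right) 4919 = -44271$)
$s = - \frac{488}{44271}$ ($s = \frac{488}{-44271} = 488 \left(- \frac{1}{44271}\right) = - \frac{488}{44271} \approx -0.011023$)
$\sqrt{s + v{\left(R \right)}} = \sqrt{- \frac{488}{44271} + 33} = \sqrt{\frac{1460455}{44271}} = \frac{\sqrt{7183978145}}{14757}$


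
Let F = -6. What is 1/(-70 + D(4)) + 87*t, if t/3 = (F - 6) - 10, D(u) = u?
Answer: -378973/66 ≈ -5742.0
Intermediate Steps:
t = -66 (t = 3*((-6 - 6) - 10) = 3*(-12 - 10) = 3*(-22) = -66)
1/(-70 + D(4)) + 87*t = 1/(-70 + 4) + 87*(-66) = 1/(-66) - 5742 = -1/66 - 5742 = -378973/66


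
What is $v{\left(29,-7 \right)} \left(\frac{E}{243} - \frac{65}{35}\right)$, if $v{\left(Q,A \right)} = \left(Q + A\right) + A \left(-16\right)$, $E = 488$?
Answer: $\frac{34438}{1701} \approx 20.246$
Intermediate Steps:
$v{\left(Q,A \right)} = Q - 15 A$ ($v{\left(Q,A \right)} = \left(A + Q\right) - 16 A = Q - 15 A$)
$v{\left(29,-7 \right)} \left(\frac{E}{243} - \frac{65}{35}\right) = \left(29 - -105\right) \left(\frac{488}{243} - \frac{65}{35}\right) = \left(29 + 105\right) \left(488 \cdot \frac{1}{243} - \frac{13}{7}\right) = 134 \left(\frac{488}{243} - \frac{13}{7}\right) = 134 \cdot \frac{257}{1701} = \frac{34438}{1701}$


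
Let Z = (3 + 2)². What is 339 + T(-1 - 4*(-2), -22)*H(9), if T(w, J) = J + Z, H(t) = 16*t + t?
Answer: 798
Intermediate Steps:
H(t) = 17*t
Z = 25 (Z = 5² = 25)
T(w, J) = 25 + J (T(w, J) = J + 25 = 25 + J)
339 + T(-1 - 4*(-2), -22)*H(9) = 339 + (25 - 22)*(17*9) = 339 + 3*153 = 339 + 459 = 798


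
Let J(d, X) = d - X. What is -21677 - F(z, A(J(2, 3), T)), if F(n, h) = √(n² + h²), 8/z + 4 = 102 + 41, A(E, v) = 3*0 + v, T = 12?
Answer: -21677 - 4*√173893/139 ≈ -21689.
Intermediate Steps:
A(E, v) = v (A(E, v) = 0 + v = v)
z = 8/139 (z = 8/(-4 + (102 + 41)) = 8/(-4 + 143) = 8/139 ≈ 0.057554)
F(n, h) = √(h² + n²)
-21677 - F(z, A(J(2, 3), T)) = -21677 - √(12² + (8/139)²) = -21677 - √(144 + 64/19321) = -21677 - √(2782288/19321) = -21677 - 4*√173893/139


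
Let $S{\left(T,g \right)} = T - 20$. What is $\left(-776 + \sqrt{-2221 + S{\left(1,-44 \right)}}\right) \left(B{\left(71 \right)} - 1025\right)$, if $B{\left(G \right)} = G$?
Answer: $740304 - 7632 i \sqrt{35} \approx 7.403 \cdot 10^{5} - 45152.0 i$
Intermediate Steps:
$S{\left(T,g \right)} = -20 + T$ ($S{\left(T,g \right)} = T - 20 = -20 + T$)
$\left(-776 + \sqrt{-2221 + S{\left(1,-44 \right)}}\right) \left(B{\left(71 \right)} - 1025\right) = \left(-776 + \sqrt{-2221 + \left(-20 + 1\right)}\right) \left(71 - 1025\right) = \left(-776 + \sqrt{-2221 - 19}\right) \left(-954\right) = \left(-776 + \sqrt{-2240}\right) \left(-954\right) = \left(-776 + 8 i \sqrt{35}\right) \left(-954\right) = 740304 - 7632 i \sqrt{35}$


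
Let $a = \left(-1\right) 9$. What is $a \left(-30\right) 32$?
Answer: $8640$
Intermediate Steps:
$a = -9$
$a \left(-30\right) 32 = \left(-9\right) \left(-30\right) 32 = 270 \cdot 32 = 8640$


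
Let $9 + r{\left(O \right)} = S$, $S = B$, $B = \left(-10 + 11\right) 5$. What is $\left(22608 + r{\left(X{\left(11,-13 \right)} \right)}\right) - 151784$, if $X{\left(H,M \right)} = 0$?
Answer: $-129180$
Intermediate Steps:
$B = 5$ ($B = 1 \cdot 5 = 5$)
$S = 5$
$r{\left(O \right)} = -4$ ($r{\left(O \right)} = -9 + 5 = -4$)
$\left(22608 + r{\left(X{\left(11,-13 \right)} \right)}\right) - 151784 = \left(22608 - 4\right) - 151784 = 22604 - 151784 = -129180$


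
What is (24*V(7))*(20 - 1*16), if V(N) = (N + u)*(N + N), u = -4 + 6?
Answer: 12096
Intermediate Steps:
u = 2
V(N) = 2*N*(2 + N) (V(N) = (N + 2)*(N + N) = (2 + N)*(2*N) = 2*N*(2 + N))
(24*V(7))*(20 - 1*16) = (24*(2*7*(2 + 7)))*(20 - 1*16) = (24*(2*7*9))*(20 - 16) = (24*126)*4 = 3024*4 = 12096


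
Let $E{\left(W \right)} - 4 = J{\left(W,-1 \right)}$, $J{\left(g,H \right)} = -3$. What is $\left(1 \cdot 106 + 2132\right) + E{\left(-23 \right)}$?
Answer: $2239$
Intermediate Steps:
$E{\left(W \right)} = 1$ ($E{\left(W \right)} = 4 - 3 = 1$)
$\left(1 \cdot 106 + 2132\right) + E{\left(-23 \right)} = \left(1 \cdot 106 + 2132\right) + 1 = \left(106 + 2132\right) + 1 = 2238 + 1 = 2239$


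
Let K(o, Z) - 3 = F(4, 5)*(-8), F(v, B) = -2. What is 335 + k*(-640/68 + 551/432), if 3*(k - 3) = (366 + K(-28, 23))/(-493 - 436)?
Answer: 797512369/2558466 ≈ 311.71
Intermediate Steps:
K(o, Z) = 19 (K(o, Z) = 3 - 2*(-8) = 3 + 16 = 19)
k = 7976/2787 (k = 3 + ((366 + 19)/(-493 - 436))/3 = 3 + (385/(-929))/3 = 3 + (385*(-1/929))/3 = 3 + (⅓)*(-385/929) = 3 - 385/2787 = 7976/2787 ≈ 2.8619)
335 + k*(-640/68 + 551/432) = 335 + 7976*(-640/68 + 551/432)/2787 = 335 + 7976*(-640*1/68 + 551*(1/432))/2787 = 335 + 7976*(-160/17 + 551/432)/2787 = 335 + (7976/2787)*(-59753/7344) = 335 - 59573741/2558466 = 797512369/2558466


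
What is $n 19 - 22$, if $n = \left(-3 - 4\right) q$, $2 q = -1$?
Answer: $\frac{89}{2} \approx 44.5$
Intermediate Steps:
$q = - \frac{1}{2}$ ($q = \frac{1}{2} \left(-1\right) = - \frac{1}{2} \approx -0.5$)
$n = \frac{7}{2}$ ($n = \left(-3 - 4\right) \left(- \frac{1}{2}\right) = \left(-7\right) \left(- \frac{1}{2}\right) = \frac{7}{2} \approx 3.5$)
$n 19 - 22 = \frac{7}{2} \cdot 19 - 22 = \frac{133}{2} - 22 = \frac{89}{2}$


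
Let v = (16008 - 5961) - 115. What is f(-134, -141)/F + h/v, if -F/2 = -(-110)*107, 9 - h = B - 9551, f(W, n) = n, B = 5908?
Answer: 21842123/58449820 ≈ 0.37369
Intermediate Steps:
h = 3652 (h = 9 - (5908 - 9551) = 9 - 1*(-3643) = 9 + 3643 = 3652)
F = -23540 (F = -(-2)*(-110*107) = -(-2)*(-11770) = -2*11770 = -23540)
v = 9932 (v = 10047 - 115 = 9932)
f(-134, -141)/F + h/v = -141/(-23540) + 3652/9932 = -141*(-1/23540) + 3652*(1/9932) = 141/23540 + 913/2483 = 21842123/58449820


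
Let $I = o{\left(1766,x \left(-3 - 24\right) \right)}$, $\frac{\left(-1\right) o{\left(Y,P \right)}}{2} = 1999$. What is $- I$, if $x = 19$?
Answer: $3998$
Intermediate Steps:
$o{\left(Y,P \right)} = -3998$ ($o{\left(Y,P \right)} = \left(-2\right) 1999 = -3998$)
$I = -3998$
$- I = \left(-1\right) \left(-3998\right) = 3998$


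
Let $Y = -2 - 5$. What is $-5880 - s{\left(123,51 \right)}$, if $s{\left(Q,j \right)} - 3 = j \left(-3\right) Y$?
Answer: $-6954$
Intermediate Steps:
$Y = -7$ ($Y = -2 - 5 = -7$)
$s{\left(Q,j \right)} = 3 + 21 j$ ($s{\left(Q,j \right)} = 3 + j \left(-3\right) \left(-7\right) = 3 + - 3 j \left(-7\right) = 3 + 21 j$)
$-5880 - s{\left(123,51 \right)} = -5880 - \left(3 + 21 \cdot 51\right) = -5880 - \left(3 + 1071\right) = -5880 - 1074 = -6954$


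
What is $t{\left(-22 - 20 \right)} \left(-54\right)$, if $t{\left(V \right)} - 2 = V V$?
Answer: $-95364$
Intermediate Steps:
$t{\left(V \right)} = 2 + V^{2}$ ($t{\left(V \right)} = 2 + V V = 2 + V^{2}$)
$t{\left(-22 - 20 \right)} \left(-54\right) = \left(2 + \left(-22 - 20\right)^{2}\right) \left(-54\right) = \left(2 + \left(-42\right)^{2}\right) \left(-54\right) = \left(2 + 1764\right) \left(-54\right) = 1766 \left(-54\right) = -95364$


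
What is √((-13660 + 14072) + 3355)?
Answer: √3767 ≈ 61.376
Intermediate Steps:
√((-13660 + 14072) + 3355) = √(412 + 3355) = √3767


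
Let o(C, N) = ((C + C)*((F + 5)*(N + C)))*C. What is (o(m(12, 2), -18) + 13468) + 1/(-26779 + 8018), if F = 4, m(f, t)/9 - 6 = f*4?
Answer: 37329297739291/18761 ≈ 1.9897e+9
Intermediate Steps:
m(f, t) = 54 + 36*f (m(f, t) = 54 + 9*(f*4) = 54 + 9*(4*f) = 54 + 36*f)
o(C, N) = 2*C²*(9*C + 9*N) (o(C, N) = ((C + C)*((4 + 5)*(N + C)))*C = ((2*C)*(9*(C + N)))*C = ((2*C)*(9*C + 9*N))*C = (2*C*(9*C + 9*N))*C = 2*C²*(9*C + 9*N))
(o(m(12, 2), -18) + 13468) + 1/(-26779 + 8018) = (18*(54 + 36*12)²*((54 + 36*12) - 18) + 13468) + 1/(-26779 + 8018) = (18*(54 + 432)²*((54 + 432) - 18) + 13468) + 1/(-18761) = (18*486²*(486 - 18) + 13468) - 1/18761 = (18*236196*468 + 13468) - 1/18761 = (1989715104 + 13468) - 1/18761 = 1989728572 - 1/18761 = 37329297739291/18761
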